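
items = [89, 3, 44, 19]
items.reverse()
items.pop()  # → 89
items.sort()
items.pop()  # 44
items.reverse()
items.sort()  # [3, 19]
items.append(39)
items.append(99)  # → [3, 19, 39, 99]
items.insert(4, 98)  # [3, 19, 39, 99, 98]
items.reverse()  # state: [98, 99, 39, 19, 3]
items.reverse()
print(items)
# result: [3, 19, 39, 99, 98]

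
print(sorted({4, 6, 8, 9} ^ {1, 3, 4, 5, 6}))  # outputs [1, 3, 5, 8, 9]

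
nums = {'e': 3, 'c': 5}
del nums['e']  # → {'c': 5}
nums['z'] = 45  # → {'c': 5, 'z': 45}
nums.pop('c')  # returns 5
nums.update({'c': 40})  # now {'z': 45, 'c': 40}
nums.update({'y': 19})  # {'z': 45, 'c': 40, 'y': 19}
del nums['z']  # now {'c': 40, 'y': 19}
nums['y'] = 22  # {'c': 40, 'y': 22}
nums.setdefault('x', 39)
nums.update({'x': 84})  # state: {'c': 40, 'y': 22, 'x': 84}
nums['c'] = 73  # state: {'c': 73, 'y': 22, 'x': 84}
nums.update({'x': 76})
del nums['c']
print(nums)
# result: {'y': 22, 'x': 76}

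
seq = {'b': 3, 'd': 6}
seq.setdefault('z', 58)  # 58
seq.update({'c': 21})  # {'b': 3, 'd': 6, 'z': 58, 'c': 21}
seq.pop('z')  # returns 58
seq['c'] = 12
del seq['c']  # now {'b': 3, 'd': 6}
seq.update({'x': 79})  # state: {'b': 3, 'd': 6, 'x': 79}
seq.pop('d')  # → 6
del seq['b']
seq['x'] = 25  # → {'x': 25}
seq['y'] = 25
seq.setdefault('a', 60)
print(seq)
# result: {'x': 25, 'y': 25, 'a': 60}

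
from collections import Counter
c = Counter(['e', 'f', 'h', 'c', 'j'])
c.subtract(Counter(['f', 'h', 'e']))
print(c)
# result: Counter({'c': 1, 'j': 1, 'e': 0, 'f': 0, 'h': 0})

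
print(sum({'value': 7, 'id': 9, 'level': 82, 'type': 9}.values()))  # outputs 107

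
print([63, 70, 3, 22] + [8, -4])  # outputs [63, 70, 3, 22, 8, -4]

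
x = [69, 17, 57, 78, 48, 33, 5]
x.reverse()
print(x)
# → [5, 33, 48, 78, 57, 17, 69]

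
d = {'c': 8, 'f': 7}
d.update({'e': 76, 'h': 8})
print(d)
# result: {'c': 8, 'f': 7, 'e': 76, 'h': 8}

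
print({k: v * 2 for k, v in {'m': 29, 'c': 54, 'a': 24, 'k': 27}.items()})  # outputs {'m': 58, 'c': 108, 'a': 48, 'k': 54}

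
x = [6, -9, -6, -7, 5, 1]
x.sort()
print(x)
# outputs [-9, -7, -6, 1, 5, 6]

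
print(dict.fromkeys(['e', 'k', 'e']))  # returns {'e': None, 'k': None}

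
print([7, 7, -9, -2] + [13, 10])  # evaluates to [7, 7, -9, -2, 13, 10]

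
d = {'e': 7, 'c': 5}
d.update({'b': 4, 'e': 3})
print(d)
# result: {'e': 3, 'c': 5, 'b': 4}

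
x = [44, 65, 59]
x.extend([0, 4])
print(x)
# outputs [44, 65, 59, 0, 4]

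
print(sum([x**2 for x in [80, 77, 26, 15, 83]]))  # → 20119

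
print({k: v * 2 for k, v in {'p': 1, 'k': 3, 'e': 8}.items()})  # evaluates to {'p': 2, 'k': 6, 'e': 16}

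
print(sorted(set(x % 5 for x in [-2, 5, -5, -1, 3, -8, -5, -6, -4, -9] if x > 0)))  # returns [0, 3]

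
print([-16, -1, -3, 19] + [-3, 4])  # [-16, -1, -3, 19, -3, 4]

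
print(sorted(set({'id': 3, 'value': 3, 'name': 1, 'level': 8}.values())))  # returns [1, 3, 8]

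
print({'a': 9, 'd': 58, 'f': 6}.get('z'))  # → None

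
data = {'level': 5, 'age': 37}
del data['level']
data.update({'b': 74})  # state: {'age': 37, 'b': 74}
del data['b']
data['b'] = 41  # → {'age': 37, 'b': 41}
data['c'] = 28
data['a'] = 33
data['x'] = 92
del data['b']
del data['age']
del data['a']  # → {'c': 28, 'x': 92}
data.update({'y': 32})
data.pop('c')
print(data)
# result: {'x': 92, 'y': 32}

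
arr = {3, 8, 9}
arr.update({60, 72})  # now {3, 8, 9, 60, 72}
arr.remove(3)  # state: {8, 9, 60, 72}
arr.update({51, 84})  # {8, 9, 51, 60, 72, 84}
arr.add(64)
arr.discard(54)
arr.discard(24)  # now {8, 9, 51, 60, 64, 72, 84}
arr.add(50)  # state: {8, 9, 50, 51, 60, 64, 72, 84}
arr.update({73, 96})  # {8, 9, 50, 51, 60, 64, 72, 73, 84, 96}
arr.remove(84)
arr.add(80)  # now {8, 9, 50, 51, 60, 64, 72, 73, 80, 96}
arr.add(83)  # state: {8, 9, 50, 51, 60, 64, 72, 73, 80, 83, 96}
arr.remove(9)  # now {8, 50, 51, 60, 64, 72, 73, 80, 83, 96}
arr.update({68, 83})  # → {8, 50, 51, 60, 64, 68, 72, 73, 80, 83, 96}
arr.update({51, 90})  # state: {8, 50, 51, 60, 64, 68, 72, 73, 80, 83, 90, 96}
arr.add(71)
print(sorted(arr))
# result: [8, 50, 51, 60, 64, 68, 71, 72, 73, 80, 83, 90, 96]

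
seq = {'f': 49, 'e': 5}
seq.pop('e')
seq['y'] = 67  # {'f': 49, 'y': 67}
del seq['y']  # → {'f': 49}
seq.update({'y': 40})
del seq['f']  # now {'y': 40}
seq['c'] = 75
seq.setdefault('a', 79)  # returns 79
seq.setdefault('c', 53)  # 75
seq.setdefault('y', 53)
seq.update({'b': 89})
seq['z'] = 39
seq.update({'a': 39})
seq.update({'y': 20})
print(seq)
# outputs {'y': 20, 'c': 75, 'a': 39, 'b': 89, 'z': 39}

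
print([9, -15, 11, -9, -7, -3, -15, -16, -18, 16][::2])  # [9, 11, -7, -15, -18]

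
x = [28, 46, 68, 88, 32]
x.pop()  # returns 32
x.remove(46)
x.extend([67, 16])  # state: [28, 68, 88, 67, 16]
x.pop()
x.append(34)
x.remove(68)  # [28, 88, 67, 34]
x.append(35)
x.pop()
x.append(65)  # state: [28, 88, 67, 34, 65]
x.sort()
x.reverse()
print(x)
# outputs [88, 67, 65, 34, 28]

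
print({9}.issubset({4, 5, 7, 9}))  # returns True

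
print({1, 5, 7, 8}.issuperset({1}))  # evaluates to True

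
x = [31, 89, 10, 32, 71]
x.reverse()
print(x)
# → [71, 32, 10, 89, 31]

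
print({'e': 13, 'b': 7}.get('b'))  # 7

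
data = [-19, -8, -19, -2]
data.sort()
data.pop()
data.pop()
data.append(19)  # [-19, -19, 19]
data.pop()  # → 19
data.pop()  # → -19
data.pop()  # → -19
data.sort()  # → []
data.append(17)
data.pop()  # 17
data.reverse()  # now []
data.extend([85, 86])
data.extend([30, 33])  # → [85, 86, 30, 33]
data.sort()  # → [30, 33, 85, 86]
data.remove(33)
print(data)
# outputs [30, 85, 86]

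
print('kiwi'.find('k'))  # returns 0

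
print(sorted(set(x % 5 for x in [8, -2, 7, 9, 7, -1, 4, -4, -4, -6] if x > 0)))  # [2, 3, 4]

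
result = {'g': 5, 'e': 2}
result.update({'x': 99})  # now {'g': 5, 'e': 2, 'x': 99}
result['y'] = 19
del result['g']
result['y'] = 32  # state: {'e': 2, 'x': 99, 'y': 32}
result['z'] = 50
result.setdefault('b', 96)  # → 96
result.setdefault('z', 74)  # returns 50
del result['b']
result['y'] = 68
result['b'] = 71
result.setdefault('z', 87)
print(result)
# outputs {'e': 2, 'x': 99, 'y': 68, 'z': 50, 'b': 71}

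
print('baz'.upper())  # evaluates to BAZ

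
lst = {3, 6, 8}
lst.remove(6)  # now {3, 8}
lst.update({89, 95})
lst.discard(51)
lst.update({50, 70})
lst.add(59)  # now {3, 8, 50, 59, 70, 89, 95}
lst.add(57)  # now {3, 8, 50, 57, 59, 70, 89, 95}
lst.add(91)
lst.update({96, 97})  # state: {3, 8, 50, 57, 59, 70, 89, 91, 95, 96, 97}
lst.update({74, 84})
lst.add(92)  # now {3, 8, 50, 57, 59, 70, 74, 84, 89, 91, 92, 95, 96, 97}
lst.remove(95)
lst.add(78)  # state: {3, 8, 50, 57, 59, 70, 74, 78, 84, 89, 91, 92, 96, 97}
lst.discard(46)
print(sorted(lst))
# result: [3, 8, 50, 57, 59, 70, 74, 78, 84, 89, 91, 92, 96, 97]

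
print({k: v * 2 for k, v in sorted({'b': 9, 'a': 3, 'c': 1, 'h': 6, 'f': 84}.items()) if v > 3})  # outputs {'b': 18, 'f': 168, 'h': 12}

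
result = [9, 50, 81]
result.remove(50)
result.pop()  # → 81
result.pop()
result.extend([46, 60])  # [46, 60]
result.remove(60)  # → [46]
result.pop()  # 46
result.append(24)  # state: [24]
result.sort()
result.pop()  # 24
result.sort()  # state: []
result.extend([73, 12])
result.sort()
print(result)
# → [12, 73]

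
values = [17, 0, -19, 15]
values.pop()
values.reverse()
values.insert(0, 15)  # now [15, -19, 0, 17]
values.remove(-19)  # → [15, 0, 17]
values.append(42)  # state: [15, 0, 17, 42]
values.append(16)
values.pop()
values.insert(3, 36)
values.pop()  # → 42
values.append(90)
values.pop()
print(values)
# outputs [15, 0, 17, 36]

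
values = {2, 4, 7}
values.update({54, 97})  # {2, 4, 7, 54, 97}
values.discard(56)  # {2, 4, 7, 54, 97}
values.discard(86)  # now {2, 4, 7, 54, 97}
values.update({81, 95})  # {2, 4, 7, 54, 81, 95, 97}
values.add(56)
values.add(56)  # {2, 4, 7, 54, 56, 81, 95, 97}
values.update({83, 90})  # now {2, 4, 7, 54, 56, 81, 83, 90, 95, 97}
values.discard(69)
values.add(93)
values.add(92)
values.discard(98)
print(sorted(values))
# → [2, 4, 7, 54, 56, 81, 83, 90, 92, 93, 95, 97]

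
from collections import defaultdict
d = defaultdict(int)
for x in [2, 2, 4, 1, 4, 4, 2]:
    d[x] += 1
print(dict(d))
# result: {2: 3, 4: 3, 1: 1}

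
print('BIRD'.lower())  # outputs bird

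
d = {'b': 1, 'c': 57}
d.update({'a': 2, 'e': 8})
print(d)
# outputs {'b': 1, 'c': 57, 'a': 2, 'e': 8}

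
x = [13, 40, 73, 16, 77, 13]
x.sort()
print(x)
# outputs [13, 13, 16, 40, 73, 77]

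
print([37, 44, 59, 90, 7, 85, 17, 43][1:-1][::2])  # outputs [44, 90, 85]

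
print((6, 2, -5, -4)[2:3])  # (-5,)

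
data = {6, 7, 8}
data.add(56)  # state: {6, 7, 8, 56}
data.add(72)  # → {6, 7, 8, 56, 72}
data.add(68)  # {6, 7, 8, 56, 68, 72}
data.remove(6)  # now {7, 8, 56, 68, 72}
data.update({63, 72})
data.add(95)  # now {7, 8, 56, 63, 68, 72, 95}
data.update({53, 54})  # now {7, 8, 53, 54, 56, 63, 68, 72, 95}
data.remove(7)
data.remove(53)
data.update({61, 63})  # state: {8, 54, 56, 61, 63, 68, 72, 95}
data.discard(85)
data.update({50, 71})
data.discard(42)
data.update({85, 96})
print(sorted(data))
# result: [8, 50, 54, 56, 61, 63, 68, 71, 72, 85, 95, 96]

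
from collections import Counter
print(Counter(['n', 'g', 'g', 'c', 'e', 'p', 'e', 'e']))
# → Counter({'e': 3, 'g': 2, 'n': 1, 'c': 1, 'p': 1})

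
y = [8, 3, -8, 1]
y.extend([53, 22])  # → [8, 3, -8, 1, 53, 22]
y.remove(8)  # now [3, -8, 1, 53, 22]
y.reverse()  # [22, 53, 1, -8, 3]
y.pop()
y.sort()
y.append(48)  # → [-8, 1, 22, 53, 48]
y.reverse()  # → [48, 53, 22, 1, -8]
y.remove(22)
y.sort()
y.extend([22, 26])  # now [-8, 1, 48, 53, 22, 26]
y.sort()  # [-8, 1, 22, 26, 48, 53]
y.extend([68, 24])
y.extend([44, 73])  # [-8, 1, 22, 26, 48, 53, 68, 24, 44, 73]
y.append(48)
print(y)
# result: [-8, 1, 22, 26, 48, 53, 68, 24, 44, 73, 48]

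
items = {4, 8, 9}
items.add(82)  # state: {4, 8, 9, 82}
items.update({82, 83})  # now {4, 8, 9, 82, 83}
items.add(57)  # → {4, 8, 9, 57, 82, 83}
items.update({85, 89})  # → {4, 8, 9, 57, 82, 83, 85, 89}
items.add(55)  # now {4, 8, 9, 55, 57, 82, 83, 85, 89}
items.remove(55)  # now {4, 8, 9, 57, 82, 83, 85, 89}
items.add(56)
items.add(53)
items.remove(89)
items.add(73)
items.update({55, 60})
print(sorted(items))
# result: [4, 8, 9, 53, 55, 56, 57, 60, 73, 82, 83, 85]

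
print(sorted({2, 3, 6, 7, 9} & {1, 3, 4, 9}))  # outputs [3, 9]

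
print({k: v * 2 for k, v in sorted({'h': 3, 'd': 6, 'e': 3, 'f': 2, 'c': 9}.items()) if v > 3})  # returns {'c': 18, 'd': 12}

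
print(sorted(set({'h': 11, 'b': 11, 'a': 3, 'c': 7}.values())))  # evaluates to [3, 7, 11]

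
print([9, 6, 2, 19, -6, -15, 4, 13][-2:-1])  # [4]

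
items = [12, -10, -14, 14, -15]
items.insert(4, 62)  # [12, -10, -14, 14, 62, -15]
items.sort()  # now [-15, -14, -10, 12, 14, 62]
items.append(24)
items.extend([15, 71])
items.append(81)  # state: [-15, -14, -10, 12, 14, 62, 24, 15, 71, 81]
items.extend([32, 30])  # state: [-15, -14, -10, 12, 14, 62, 24, 15, 71, 81, 32, 30]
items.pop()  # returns 30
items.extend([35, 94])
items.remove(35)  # [-15, -14, -10, 12, 14, 62, 24, 15, 71, 81, 32, 94]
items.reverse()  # [94, 32, 81, 71, 15, 24, 62, 14, 12, -10, -14, -15]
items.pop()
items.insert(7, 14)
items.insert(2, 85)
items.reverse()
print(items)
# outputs [-14, -10, 12, 14, 14, 62, 24, 15, 71, 81, 85, 32, 94]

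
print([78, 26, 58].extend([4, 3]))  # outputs None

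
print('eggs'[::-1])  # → sgge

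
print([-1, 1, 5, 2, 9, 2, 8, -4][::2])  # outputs [-1, 5, 9, 8]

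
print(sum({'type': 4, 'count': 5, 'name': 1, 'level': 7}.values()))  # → 17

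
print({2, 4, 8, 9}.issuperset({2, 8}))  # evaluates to True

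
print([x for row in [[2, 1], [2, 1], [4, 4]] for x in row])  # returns [2, 1, 2, 1, 4, 4]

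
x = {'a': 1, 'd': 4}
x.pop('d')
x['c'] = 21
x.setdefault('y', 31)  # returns 31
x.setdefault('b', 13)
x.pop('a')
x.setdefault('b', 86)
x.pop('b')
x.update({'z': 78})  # {'c': 21, 'y': 31, 'z': 78}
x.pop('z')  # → 78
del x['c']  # {'y': 31}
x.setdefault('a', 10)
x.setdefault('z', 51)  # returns 51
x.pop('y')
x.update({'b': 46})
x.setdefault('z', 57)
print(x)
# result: {'a': 10, 'z': 51, 'b': 46}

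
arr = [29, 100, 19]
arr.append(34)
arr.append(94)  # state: [29, 100, 19, 34, 94]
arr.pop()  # 94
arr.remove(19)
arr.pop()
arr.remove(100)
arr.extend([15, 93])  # [29, 15, 93]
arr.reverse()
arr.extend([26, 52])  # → [93, 15, 29, 26, 52]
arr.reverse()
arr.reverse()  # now [93, 15, 29, 26, 52]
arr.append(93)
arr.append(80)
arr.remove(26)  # [93, 15, 29, 52, 93, 80]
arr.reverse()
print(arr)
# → [80, 93, 52, 29, 15, 93]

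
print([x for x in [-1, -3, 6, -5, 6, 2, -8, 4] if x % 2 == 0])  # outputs [6, 6, 2, -8, 4]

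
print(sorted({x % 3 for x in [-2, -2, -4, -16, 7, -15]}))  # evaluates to [0, 1, 2]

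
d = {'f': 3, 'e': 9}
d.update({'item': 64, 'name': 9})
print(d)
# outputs {'f': 3, 'e': 9, 'item': 64, 'name': 9}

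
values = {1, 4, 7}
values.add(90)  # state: {1, 4, 7, 90}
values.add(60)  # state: {1, 4, 7, 60, 90}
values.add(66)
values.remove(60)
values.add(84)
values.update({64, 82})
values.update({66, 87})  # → {1, 4, 7, 64, 66, 82, 84, 87, 90}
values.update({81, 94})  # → {1, 4, 7, 64, 66, 81, 82, 84, 87, 90, 94}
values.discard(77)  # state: {1, 4, 7, 64, 66, 81, 82, 84, 87, 90, 94}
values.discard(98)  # {1, 4, 7, 64, 66, 81, 82, 84, 87, 90, 94}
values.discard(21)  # {1, 4, 7, 64, 66, 81, 82, 84, 87, 90, 94}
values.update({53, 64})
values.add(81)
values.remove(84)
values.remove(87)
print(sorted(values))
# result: [1, 4, 7, 53, 64, 66, 81, 82, 90, 94]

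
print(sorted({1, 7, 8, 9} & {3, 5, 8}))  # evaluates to [8]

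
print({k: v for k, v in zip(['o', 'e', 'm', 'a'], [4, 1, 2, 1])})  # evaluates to {'o': 4, 'e': 1, 'm': 2, 'a': 1}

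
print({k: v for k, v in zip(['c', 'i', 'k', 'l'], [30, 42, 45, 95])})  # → {'c': 30, 'i': 42, 'k': 45, 'l': 95}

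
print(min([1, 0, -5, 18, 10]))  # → -5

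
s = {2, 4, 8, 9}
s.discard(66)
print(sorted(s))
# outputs [2, 4, 8, 9]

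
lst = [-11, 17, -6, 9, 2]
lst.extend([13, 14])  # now [-11, 17, -6, 9, 2, 13, 14]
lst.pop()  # 14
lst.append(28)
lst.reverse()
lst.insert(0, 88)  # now [88, 28, 13, 2, 9, -6, 17, -11]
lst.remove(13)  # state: [88, 28, 2, 9, -6, 17, -11]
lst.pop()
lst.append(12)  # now [88, 28, 2, 9, -6, 17, 12]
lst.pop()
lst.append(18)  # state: [88, 28, 2, 9, -6, 17, 18]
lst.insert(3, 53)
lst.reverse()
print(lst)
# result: [18, 17, -6, 9, 53, 2, 28, 88]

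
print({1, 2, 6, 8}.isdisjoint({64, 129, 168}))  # True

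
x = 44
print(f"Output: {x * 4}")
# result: Output: 176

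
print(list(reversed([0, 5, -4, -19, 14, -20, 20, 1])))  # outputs [1, 20, -20, 14, -19, -4, 5, 0]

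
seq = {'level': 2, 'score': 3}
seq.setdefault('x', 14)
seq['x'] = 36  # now {'level': 2, 'score': 3, 'x': 36}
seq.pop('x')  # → 36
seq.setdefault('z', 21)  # 21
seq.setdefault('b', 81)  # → 81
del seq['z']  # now {'level': 2, 'score': 3, 'b': 81}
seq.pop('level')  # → 2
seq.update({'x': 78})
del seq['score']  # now {'b': 81, 'x': 78}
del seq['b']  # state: {'x': 78}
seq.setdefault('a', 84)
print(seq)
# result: {'x': 78, 'a': 84}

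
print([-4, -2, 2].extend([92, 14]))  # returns None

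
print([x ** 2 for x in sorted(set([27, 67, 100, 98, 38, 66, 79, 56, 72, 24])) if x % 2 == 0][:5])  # [576, 1444, 3136, 4356, 5184]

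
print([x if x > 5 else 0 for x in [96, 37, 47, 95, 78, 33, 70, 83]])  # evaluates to [96, 37, 47, 95, 78, 33, 70, 83]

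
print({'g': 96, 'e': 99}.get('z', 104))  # 104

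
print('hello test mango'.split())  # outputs ['hello', 'test', 'mango']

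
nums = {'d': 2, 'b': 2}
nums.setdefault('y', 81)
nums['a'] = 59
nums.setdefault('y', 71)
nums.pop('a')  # 59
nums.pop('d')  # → 2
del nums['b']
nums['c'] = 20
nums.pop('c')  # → 20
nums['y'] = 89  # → {'y': 89}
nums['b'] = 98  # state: {'y': 89, 'b': 98}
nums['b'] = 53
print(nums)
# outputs {'y': 89, 'b': 53}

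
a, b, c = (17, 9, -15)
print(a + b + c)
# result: 11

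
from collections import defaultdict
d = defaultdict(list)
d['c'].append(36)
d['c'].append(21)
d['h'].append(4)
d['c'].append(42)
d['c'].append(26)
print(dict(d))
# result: {'c': [36, 21, 42, 26], 'h': [4]}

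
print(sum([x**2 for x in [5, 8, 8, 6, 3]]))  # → 198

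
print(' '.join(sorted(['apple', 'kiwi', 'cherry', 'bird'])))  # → apple bird cherry kiwi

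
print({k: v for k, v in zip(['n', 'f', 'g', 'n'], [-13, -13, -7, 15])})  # {'n': 15, 'f': -13, 'g': -7}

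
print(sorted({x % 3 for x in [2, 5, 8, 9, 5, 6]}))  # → [0, 2]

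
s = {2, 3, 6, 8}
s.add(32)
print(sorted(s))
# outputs [2, 3, 6, 8, 32]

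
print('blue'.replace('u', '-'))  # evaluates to bl-e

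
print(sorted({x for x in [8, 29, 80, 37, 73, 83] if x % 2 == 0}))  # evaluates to [8, 80]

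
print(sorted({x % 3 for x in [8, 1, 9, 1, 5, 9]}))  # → [0, 1, 2]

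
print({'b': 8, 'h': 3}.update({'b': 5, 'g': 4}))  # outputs None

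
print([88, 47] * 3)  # [88, 47, 88, 47, 88, 47]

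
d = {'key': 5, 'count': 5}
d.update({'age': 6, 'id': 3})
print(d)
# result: {'key': 5, 'count': 5, 'age': 6, 'id': 3}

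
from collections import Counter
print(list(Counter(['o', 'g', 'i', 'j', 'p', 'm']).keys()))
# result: ['o', 'g', 'i', 'j', 'p', 'm']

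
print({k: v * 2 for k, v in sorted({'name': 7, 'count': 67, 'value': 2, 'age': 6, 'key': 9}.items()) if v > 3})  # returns {'age': 12, 'count': 134, 'key': 18, 'name': 14}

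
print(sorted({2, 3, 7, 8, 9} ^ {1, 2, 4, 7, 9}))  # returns [1, 3, 4, 8]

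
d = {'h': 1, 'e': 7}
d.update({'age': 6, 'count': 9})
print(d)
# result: {'h': 1, 'e': 7, 'age': 6, 'count': 9}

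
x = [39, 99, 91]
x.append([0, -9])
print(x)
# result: [39, 99, 91, [0, -9]]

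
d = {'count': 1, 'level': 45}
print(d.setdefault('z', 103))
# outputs 103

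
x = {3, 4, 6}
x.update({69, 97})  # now {3, 4, 6, 69, 97}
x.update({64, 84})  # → {3, 4, 6, 64, 69, 84, 97}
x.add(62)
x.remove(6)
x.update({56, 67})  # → {3, 4, 56, 62, 64, 67, 69, 84, 97}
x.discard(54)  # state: {3, 4, 56, 62, 64, 67, 69, 84, 97}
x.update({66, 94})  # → {3, 4, 56, 62, 64, 66, 67, 69, 84, 94, 97}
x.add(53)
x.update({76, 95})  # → {3, 4, 53, 56, 62, 64, 66, 67, 69, 76, 84, 94, 95, 97}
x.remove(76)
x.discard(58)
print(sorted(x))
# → [3, 4, 53, 56, 62, 64, 66, 67, 69, 84, 94, 95, 97]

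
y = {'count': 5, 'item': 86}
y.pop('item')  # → 86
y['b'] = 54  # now {'count': 5, 'b': 54}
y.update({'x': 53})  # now {'count': 5, 'b': 54, 'x': 53}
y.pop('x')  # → 53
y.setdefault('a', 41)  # 41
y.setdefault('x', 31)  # 31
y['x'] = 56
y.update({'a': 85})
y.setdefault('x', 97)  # 56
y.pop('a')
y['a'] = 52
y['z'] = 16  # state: {'count': 5, 'b': 54, 'x': 56, 'a': 52, 'z': 16}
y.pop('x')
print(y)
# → {'count': 5, 'b': 54, 'a': 52, 'z': 16}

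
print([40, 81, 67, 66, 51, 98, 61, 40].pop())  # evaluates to 40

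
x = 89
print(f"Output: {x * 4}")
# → Output: 356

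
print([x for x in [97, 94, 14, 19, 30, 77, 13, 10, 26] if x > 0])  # [97, 94, 14, 19, 30, 77, 13, 10, 26]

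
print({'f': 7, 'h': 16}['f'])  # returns 7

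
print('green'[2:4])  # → ee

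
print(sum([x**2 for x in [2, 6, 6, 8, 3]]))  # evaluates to 149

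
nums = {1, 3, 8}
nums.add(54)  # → {1, 3, 8, 54}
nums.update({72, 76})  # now {1, 3, 8, 54, 72, 76}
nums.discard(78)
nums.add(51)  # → {1, 3, 8, 51, 54, 72, 76}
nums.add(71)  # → {1, 3, 8, 51, 54, 71, 72, 76}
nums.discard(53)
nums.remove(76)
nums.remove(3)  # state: {1, 8, 51, 54, 71, 72}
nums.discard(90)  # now {1, 8, 51, 54, 71, 72}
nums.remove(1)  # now {8, 51, 54, 71, 72}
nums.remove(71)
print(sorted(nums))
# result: [8, 51, 54, 72]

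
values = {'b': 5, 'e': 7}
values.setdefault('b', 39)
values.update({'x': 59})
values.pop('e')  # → 7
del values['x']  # {'b': 5}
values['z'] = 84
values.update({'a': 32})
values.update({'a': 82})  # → {'b': 5, 'z': 84, 'a': 82}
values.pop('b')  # 5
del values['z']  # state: {'a': 82}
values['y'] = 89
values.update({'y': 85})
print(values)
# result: {'a': 82, 'y': 85}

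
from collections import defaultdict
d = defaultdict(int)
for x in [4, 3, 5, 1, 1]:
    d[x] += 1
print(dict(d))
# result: {4: 1, 3: 1, 5: 1, 1: 2}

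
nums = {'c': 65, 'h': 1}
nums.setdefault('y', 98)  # 98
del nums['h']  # {'c': 65, 'y': 98}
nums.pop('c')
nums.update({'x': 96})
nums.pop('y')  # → 98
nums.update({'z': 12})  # {'x': 96, 'z': 12}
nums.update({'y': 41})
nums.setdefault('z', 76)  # 12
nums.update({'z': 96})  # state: {'x': 96, 'z': 96, 'y': 41}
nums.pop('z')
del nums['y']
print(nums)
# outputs {'x': 96}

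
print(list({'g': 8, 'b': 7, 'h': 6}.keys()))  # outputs ['g', 'b', 'h']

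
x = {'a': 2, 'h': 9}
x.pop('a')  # 2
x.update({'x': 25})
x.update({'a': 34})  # {'h': 9, 'x': 25, 'a': 34}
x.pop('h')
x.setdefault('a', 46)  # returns 34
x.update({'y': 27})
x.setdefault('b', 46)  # 46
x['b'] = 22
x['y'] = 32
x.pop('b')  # 22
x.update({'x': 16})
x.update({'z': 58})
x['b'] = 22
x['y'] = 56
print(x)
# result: {'x': 16, 'a': 34, 'y': 56, 'z': 58, 'b': 22}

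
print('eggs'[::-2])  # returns sg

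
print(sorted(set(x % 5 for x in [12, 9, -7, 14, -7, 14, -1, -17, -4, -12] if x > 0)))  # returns [2, 4]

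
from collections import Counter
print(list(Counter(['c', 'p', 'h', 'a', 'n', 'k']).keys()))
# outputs ['c', 'p', 'h', 'a', 'n', 'k']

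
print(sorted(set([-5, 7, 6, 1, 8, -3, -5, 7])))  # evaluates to [-5, -3, 1, 6, 7, 8]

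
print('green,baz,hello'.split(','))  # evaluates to ['green', 'baz', 'hello']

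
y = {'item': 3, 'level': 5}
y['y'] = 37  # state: {'item': 3, 'level': 5, 'y': 37}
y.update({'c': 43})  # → {'item': 3, 'level': 5, 'y': 37, 'c': 43}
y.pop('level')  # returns 5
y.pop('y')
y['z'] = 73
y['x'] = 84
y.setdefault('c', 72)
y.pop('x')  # 84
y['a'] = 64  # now {'item': 3, 'c': 43, 'z': 73, 'a': 64}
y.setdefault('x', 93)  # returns 93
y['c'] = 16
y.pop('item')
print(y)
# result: {'c': 16, 'z': 73, 'a': 64, 'x': 93}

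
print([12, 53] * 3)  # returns [12, 53, 12, 53, 12, 53]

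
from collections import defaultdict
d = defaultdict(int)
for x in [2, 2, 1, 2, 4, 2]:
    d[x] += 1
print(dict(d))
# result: {2: 4, 1: 1, 4: 1}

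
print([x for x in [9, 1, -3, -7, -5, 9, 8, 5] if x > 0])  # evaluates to [9, 1, 9, 8, 5]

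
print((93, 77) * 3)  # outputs (93, 77, 93, 77, 93, 77)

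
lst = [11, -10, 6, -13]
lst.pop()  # -13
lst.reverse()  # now [6, -10, 11]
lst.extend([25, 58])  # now [6, -10, 11, 25, 58]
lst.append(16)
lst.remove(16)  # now [6, -10, 11, 25, 58]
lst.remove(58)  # [6, -10, 11, 25]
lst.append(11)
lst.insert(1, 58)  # [6, 58, -10, 11, 25, 11]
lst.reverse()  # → [11, 25, 11, -10, 58, 6]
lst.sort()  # [-10, 6, 11, 11, 25, 58]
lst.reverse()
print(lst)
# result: [58, 25, 11, 11, 6, -10]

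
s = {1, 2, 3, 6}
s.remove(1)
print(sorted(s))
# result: [2, 3, 6]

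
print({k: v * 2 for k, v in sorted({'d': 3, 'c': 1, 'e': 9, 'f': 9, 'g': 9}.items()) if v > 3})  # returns {'e': 18, 'f': 18, 'g': 18}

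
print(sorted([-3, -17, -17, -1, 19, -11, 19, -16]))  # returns [-17, -17, -16, -11, -3, -1, 19, 19]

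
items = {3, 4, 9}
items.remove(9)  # {3, 4}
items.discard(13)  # {3, 4}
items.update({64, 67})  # {3, 4, 64, 67}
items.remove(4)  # {3, 64, 67}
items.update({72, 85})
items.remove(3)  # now {64, 67, 72, 85}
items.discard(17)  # {64, 67, 72, 85}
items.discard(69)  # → {64, 67, 72, 85}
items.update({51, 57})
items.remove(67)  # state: {51, 57, 64, 72, 85}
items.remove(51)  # {57, 64, 72, 85}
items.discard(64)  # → {57, 72, 85}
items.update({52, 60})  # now {52, 57, 60, 72, 85}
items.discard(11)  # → {52, 57, 60, 72, 85}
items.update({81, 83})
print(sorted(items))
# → [52, 57, 60, 72, 81, 83, 85]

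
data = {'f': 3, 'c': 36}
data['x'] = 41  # {'f': 3, 'c': 36, 'x': 41}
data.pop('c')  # 36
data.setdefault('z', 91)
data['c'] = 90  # {'f': 3, 'x': 41, 'z': 91, 'c': 90}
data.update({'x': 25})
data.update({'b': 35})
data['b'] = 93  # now {'f': 3, 'x': 25, 'z': 91, 'c': 90, 'b': 93}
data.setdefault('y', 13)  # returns 13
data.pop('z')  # 91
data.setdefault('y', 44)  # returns 13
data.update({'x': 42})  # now {'f': 3, 'x': 42, 'c': 90, 'b': 93, 'y': 13}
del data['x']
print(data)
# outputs {'f': 3, 'c': 90, 'b': 93, 'y': 13}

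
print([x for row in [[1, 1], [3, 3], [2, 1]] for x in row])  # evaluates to [1, 1, 3, 3, 2, 1]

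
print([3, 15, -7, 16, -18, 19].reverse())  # None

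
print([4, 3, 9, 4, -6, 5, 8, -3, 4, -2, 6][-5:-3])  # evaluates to [8, -3]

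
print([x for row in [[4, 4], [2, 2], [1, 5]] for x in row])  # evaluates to [4, 4, 2, 2, 1, 5]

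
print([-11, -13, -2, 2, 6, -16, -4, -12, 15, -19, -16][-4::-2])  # [-12, -16, 2, -13]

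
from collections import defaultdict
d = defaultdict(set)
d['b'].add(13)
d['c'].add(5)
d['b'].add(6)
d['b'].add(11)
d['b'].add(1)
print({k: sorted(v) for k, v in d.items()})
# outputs {'b': [1, 6, 11, 13], 'c': [5]}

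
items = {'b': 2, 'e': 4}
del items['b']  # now {'e': 4}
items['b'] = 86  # {'e': 4, 'b': 86}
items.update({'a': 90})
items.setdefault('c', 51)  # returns 51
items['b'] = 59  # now {'e': 4, 'b': 59, 'a': 90, 'c': 51}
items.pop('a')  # 90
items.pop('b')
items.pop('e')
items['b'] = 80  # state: {'c': 51, 'b': 80}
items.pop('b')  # 80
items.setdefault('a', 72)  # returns 72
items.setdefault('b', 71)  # 71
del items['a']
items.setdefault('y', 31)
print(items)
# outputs {'c': 51, 'b': 71, 'y': 31}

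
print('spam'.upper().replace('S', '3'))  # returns 3PAM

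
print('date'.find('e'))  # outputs 3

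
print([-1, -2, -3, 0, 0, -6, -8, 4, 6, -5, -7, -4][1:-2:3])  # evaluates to [-2, 0, 4]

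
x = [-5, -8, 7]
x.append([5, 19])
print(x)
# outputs [-5, -8, 7, [5, 19]]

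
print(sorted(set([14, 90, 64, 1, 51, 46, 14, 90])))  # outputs [1, 14, 46, 51, 64, 90]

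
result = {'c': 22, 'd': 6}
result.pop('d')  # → 6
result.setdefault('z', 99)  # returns 99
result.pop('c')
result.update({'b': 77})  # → {'z': 99, 'b': 77}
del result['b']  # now {'z': 99}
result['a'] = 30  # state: {'z': 99, 'a': 30}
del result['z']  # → {'a': 30}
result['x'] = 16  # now {'a': 30, 'x': 16}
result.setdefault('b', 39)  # 39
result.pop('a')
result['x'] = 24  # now {'x': 24, 'b': 39}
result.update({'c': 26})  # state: {'x': 24, 'b': 39, 'c': 26}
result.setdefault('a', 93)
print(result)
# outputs {'x': 24, 'b': 39, 'c': 26, 'a': 93}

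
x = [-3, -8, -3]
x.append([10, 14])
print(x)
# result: [-3, -8, -3, [10, 14]]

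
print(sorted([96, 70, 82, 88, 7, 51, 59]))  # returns [7, 51, 59, 70, 82, 88, 96]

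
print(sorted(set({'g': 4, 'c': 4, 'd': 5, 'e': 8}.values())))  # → [4, 5, 8]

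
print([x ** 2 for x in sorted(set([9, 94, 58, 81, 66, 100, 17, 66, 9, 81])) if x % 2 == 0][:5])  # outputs [3364, 4356, 8836, 10000]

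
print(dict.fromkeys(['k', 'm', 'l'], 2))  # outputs {'k': 2, 'm': 2, 'l': 2}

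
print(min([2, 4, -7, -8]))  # -8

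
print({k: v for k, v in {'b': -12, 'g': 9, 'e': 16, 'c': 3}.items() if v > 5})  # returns {'g': 9, 'e': 16}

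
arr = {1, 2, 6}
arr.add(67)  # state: {1, 2, 6, 67}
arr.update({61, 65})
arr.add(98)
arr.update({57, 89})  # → {1, 2, 6, 57, 61, 65, 67, 89, 98}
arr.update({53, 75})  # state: {1, 2, 6, 53, 57, 61, 65, 67, 75, 89, 98}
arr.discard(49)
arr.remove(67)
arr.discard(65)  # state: {1, 2, 6, 53, 57, 61, 75, 89, 98}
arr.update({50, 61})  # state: {1, 2, 6, 50, 53, 57, 61, 75, 89, 98}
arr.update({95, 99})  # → {1, 2, 6, 50, 53, 57, 61, 75, 89, 95, 98, 99}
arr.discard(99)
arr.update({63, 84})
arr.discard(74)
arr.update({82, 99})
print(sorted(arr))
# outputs [1, 2, 6, 50, 53, 57, 61, 63, 75, 82, 84, 89, 95, 98, 99]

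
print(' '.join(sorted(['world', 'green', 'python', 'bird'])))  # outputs bird green python world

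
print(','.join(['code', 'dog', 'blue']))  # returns code,dog,blue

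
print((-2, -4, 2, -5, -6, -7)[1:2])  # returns (-4,)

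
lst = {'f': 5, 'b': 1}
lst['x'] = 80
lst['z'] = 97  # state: {'f': 5, 'b': 1, 'x': 80, 'z': 97}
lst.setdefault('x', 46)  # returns 80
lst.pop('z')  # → 97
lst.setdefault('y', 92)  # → 92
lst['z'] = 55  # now {'f': 5, 'b': 1, 'x': 80, 'y': 92, 'z': 55}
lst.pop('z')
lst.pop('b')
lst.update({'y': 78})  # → {'f': 5, 'x': 80, 'y': 78}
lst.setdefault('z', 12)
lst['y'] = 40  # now {'f': 5, 'x': 80, 'y': 40, 'z': 12}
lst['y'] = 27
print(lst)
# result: {'f': 5, 'x': 80, 'y': 27, 'z': 12}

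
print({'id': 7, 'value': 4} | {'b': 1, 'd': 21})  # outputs {'id': 7, 'value': 4, 'b': 1, 'd': 21}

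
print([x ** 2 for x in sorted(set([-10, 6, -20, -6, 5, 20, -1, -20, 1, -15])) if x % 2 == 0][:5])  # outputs [400, 100, 36, 36, 400]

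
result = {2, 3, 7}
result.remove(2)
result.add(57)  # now {3, 7, 57}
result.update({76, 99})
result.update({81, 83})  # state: {3, 7, 57, 76, 81, 83, 99}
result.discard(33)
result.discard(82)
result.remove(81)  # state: {3, 7, 57, 76, 83, 99}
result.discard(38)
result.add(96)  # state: {3, 7, 57, 76, 83, 96, 99}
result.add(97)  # {3, 7, 57, 76, 83, 96, 97, 99}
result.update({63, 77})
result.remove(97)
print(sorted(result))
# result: [3, 7, 57, 63, 76, 77, 83, 96, 99]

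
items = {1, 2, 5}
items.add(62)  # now {1, 2, 5, 62}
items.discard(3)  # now {1, 2, 5, 62}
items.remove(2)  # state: {1, 5, 62}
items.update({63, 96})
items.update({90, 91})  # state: {1, 5, 62, 63, 90, 91, 96}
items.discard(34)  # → {1, 5, 62, 63, 90, 91, 96}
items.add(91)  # {1, 5, 62, 63, 90, 91, 96}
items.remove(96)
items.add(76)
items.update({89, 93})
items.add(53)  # {1, 5, 53, 62, 63, 76, 89, 90, 91, 93}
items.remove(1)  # {5, 53, 62, 63, 76, 89, 90, 91, 93}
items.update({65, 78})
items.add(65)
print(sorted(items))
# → [5, 53, 62, 63, 65, 76, 78, 89, 90, 91, 93]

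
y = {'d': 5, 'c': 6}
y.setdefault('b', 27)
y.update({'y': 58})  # {'d': 5, 'c': 6, 'b': 27, 'y': 58}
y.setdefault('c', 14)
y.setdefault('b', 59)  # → 27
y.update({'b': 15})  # {'d': 5, 'c': 6, 'b': 15, 'y': 58}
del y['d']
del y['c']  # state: {'b': 15, 'y': 58}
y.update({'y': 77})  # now {'b': 15, 'y': 77}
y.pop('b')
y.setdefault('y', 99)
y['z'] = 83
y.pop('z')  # 83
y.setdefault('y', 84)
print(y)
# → {'y': 77}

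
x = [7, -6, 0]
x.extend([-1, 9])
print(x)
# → [7, -6, 0, -1, 9]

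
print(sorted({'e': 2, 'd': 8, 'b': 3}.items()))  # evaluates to [('b', 3), ('d', 8), ('e', 2)]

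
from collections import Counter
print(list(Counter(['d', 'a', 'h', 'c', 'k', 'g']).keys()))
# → ['d', 'a', 'h', 'c', 'k', 'g']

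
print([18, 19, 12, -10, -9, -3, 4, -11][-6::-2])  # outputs [12, 18]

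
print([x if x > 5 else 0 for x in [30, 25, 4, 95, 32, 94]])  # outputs [30, 25, 0, 95, 32, 94]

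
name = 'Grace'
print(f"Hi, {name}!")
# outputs Hi, Grace!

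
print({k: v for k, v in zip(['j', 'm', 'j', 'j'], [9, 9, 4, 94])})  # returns {'j': 94, 'm': 9}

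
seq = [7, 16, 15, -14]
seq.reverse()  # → [-14, 15, 16, 7]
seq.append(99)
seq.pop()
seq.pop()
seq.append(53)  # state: [-14, 15, 16, 53]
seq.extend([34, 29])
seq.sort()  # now [-14, 15, 16, 29, 34, 53]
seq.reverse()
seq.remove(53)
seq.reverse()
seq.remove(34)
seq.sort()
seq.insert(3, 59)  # [-14, 15, 16, 59, 29]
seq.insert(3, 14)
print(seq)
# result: [-14, 15, 16, 14, 59, 29]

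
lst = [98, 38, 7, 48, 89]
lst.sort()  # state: [7, 38, 48, 89, 98]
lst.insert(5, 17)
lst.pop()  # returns 17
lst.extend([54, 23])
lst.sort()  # [7, 23, 38, 48, 54, 89, 98]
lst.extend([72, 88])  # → [7, 23, 38, 48, 54, 89, 98, 72, 88]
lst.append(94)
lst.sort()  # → [7, 23, 38, 48, 54, 72, 88, 89, 94, 98]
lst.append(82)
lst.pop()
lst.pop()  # 98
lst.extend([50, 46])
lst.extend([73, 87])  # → [7, 23, 38, 48, 54, 72, 88, 89, 94, 50, 46, 73, 87]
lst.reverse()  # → [87, 73, 46, 50, 94, 89, 88, 72, 54, 48, 38, 23, 7]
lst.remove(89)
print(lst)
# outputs [87, 73, 46, 50, 94, 88, 72, 54, 48, 38, 23, 7]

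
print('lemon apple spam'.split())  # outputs ['lemon', 'apple', 'spam']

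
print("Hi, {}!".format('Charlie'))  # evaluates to Hi, Charlie!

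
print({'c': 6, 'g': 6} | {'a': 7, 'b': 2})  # {'c': 6, 'g': 6, 'a': 7, 'b': 2}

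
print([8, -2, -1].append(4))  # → None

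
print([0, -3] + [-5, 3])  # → [0, -3, -5, 3]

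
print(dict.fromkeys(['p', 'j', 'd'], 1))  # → {'p': 1, 'j': 1, 'd': 1}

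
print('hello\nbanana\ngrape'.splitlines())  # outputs ['hello', 'banana', 'grape']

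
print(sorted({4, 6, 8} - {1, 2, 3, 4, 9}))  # [6, 8]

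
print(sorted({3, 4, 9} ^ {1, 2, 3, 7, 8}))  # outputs [1, 2, 4, 7, 8, 9]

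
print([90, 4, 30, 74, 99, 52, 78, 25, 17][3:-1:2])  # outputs [74, 52, 25]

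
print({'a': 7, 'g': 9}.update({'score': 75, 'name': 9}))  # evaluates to None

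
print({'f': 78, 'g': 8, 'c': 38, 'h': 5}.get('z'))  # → None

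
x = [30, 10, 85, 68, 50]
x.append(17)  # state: [30, 10, 85, 68, 50, 17]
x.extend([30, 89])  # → [30, 10, 85, 68, 50, 17, 30, 89]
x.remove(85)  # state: [30, 10, 68, 50, 17, 30, 89]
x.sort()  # [10, 17, 30, 30, 50, 68, 89]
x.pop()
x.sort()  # [10, 17, 30, 30, 50, 68]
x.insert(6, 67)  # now [10, 17, 30, 30, 50, 68, 67]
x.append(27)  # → [10, 17, 30, 30, 50, 68, 67, 27]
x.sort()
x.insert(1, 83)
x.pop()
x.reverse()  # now [67, 50, 30, 30, 27, 17, 83, 10]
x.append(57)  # [67, 50, 30, 30, 27, 17, 83, 10, 57]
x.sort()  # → [10, 17, 27, 30, 30, 50, 57, 67, 83]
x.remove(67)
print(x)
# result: [10, 17, 27, 30, 30, 50, 57, 83]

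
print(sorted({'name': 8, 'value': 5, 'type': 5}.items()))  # [('name', 8), ('type', 5), ('value', 5)]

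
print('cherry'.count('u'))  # 0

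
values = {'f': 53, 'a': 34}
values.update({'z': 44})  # {'f': 53, 'a': 34, 'z': 44}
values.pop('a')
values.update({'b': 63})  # {'f': 53, 'z': 44, 'b': 63}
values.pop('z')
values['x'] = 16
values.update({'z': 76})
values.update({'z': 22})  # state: {'f': 53, 'b': 63, 'x': 16, 'z': 22}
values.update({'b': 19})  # {'f': 53, 'b': 19, 'x': 16, 'z': 22}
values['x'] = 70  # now {'f': 53, 'b': 19, 'x': 70, 'z': 22}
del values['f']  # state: {'b': 19, 'x': 70, 'z': 22}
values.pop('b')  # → 19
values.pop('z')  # 22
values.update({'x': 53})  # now {'x': 53}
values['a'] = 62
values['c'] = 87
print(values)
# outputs {'x': 53, 'a': 62, 'c': 87}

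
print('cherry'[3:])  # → rry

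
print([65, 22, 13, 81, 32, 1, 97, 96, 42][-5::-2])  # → [32, 13, 65]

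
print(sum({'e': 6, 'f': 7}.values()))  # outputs 13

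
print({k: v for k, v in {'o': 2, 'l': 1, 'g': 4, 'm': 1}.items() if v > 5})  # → {}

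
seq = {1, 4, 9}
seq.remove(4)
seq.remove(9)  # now {1}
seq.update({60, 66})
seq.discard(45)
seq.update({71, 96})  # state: {1, 60, 66, 71, 96}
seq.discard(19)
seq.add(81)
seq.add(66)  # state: {1, 60, 66, 71, 81, 96}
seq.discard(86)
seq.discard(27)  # {1, 60, 66, 71, 81, 96}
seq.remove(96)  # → {1, 60, 66, 71, 81}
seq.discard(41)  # {1, 60, 66, 71, 81}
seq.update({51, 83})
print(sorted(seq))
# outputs [1, 51, 60, 66, 71, 81, 83]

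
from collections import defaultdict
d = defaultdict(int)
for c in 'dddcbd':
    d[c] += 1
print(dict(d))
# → {'d': 4, 'c': 1, 'b': 1}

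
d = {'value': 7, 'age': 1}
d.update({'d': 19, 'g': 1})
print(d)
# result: {'value': 7, 'age': 1, 'd': 19, 'g': 1}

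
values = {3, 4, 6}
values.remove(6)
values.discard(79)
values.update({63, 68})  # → {3, 4, 63, 68}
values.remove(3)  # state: {4, 63, 68}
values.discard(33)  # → {4, 63, 68}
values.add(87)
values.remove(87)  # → {4, 63, 68}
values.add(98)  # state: {4, 63, 68, 98}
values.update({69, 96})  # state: {4, 63, 68, 69, 96, 98}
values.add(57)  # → {4, 57, 63, 68, 69, 96, 98}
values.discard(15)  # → {4, 57, 63, 68, 69, 96, 98}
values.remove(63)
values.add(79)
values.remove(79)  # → {4, 57, 68, 69, 96, 98}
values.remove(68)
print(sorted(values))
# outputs [4, 57, 69, 96, 98]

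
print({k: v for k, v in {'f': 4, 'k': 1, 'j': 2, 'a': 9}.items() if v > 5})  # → {'a': 9}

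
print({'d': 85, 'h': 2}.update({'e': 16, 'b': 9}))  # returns None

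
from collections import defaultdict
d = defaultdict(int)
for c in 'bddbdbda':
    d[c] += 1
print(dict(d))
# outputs {'b': 3, 'd': 4, 'a': 1}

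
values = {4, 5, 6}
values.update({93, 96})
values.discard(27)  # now {4, 5, 6, 93, 96}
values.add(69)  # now {4, 5, 6, 69, 93, 96}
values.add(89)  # {4, 5, 6, 69, 89, 93, 96}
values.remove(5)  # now {4, 6, 69, 89, 93, 96}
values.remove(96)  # {4, 6, 69, 89, 93}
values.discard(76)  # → {4, 6, 69, 89, 93}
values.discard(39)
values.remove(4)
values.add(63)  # {6, 63, 69, 89, 93}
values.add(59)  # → {6, 59, 63, 69, 89, 93}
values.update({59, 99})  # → {6, 59, 63, 69, 89, 93, 99}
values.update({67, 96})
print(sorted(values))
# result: [6, 59, 63, 67, 69, 89, 93, 96, 99]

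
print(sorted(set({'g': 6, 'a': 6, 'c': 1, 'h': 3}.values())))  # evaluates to [1, 3, 6]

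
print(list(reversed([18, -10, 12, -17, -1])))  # [-1, -17, 12, -10, 18]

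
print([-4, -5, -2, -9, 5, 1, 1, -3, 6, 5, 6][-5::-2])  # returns [1, 5, -2, -4]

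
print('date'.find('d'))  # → 0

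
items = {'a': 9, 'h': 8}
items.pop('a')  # 9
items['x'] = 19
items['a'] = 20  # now {'h': 8, 'x': 19, 'a': 20}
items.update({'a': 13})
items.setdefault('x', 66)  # 19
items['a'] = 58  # {'h': 8, 'x': 19, 'a': 58}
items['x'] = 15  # {'h': 8, 'x': 15, 'a': 58}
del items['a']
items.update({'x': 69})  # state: {'h': 8, 'x': 69}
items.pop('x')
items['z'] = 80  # {'h': 8, 'z': 80}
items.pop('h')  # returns 8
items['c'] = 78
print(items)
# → {'z': 80, 'c': 78}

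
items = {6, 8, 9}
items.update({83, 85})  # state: {6, 8, 9, 83, 85}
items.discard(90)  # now {6, 8, 9, 83, 85}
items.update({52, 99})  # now {6, 8, 9, 52, 83, 85, 99}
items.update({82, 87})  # {6, 8, 9, 52, 82, 83, 85, 87, 99}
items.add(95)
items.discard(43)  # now {6, 8, 9, 52, 82, 83, 85, 87, 95, 99}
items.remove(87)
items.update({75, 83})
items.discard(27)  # {6, 8, 9, 52, 75, 82, 83, 85, 95, 99}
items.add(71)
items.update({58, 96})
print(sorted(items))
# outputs [6, 8, 9, 52, 58, 71, 75, 82, 83, 85, 95, 96, 99]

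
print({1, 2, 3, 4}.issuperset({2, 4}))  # True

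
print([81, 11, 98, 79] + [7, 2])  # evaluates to [81, 11, 98, 79, 7, 2]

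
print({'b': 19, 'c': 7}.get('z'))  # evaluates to None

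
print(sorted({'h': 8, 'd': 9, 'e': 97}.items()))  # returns [('d', 9), ('e', 97), ('h', 8)]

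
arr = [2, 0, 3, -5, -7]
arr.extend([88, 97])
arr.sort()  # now [-7, -5, 0, 2, 3, 88, 97]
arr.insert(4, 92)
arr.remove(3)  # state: [-7, -5, 0, 2, 92, 88, 97]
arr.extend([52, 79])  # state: [-7, -5, 0, 2, 92, 88, 97, 52, 79]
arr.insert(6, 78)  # [-7, -5, 0, 2, 92, 88, 78, 97, 52, 79]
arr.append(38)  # [-7, -5, 0, 2, 92, 88, 78, 97, 52, 79, 38]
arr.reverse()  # [38, 79, 52, 97, 78, 88, 92, 2, 0, -5, -7]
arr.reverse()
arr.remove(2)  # [-7, -5, 0, 92, 88, 78, 97, 52, 79, 38]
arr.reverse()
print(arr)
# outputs [38, 79, 52, 97, 78, 88, 92, 0, -5, -7]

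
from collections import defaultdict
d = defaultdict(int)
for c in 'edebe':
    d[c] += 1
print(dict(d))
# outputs {'e': 3, 'd': 1, 'b': 1}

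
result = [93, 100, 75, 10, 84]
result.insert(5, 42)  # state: [93, 100, 75, 10, 84, 42]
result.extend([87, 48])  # [93, 100, 75, 10, 84, 42, 87, 48]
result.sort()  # [10, 42, 48, 75, 84, 87, 93, 100]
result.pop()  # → 100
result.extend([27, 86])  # [10, 42, 48, 75, 84, 87, 93, 27, 86]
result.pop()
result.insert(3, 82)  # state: [10, 42, 48, 82, 75, 84, 87, 93, 27]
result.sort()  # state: [10, 27, 42, 48, 75, 82, 84, 87, 93]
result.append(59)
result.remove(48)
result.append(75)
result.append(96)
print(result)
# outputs [10, 27, 42, 75, 82, 84, 87, 93, 59, 75, 96]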